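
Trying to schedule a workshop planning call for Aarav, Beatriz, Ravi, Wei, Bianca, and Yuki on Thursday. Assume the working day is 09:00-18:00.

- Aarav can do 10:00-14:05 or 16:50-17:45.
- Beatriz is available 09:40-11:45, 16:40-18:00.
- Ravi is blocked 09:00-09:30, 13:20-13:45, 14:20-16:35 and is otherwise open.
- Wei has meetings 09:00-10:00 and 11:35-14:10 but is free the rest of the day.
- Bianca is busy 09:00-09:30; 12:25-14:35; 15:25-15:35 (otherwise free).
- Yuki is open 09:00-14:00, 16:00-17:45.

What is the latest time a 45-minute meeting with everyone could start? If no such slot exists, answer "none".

Aarav free: 10:00-14:05, 16:50-17:45.
Beatriz free: 09:40-11:45, 16:40-18:00.
Ravi free: 09:30-13:20, 13:45-14:20, 16:35-18:00 (invert busy blocks within the working day).
Wei free: 10:00-11:35, 14:10-18:00 (invert busy blocks within the working day).
Bianca free: 09:30-12:25, 14:35-15:25, 15:35-18:00 (invert busy blocks within the working day).
Yuki free: 09:00-14:00, 16:00-17:45.
Aarav ∩ Beatriz: 10:00-11:45, 16:50-17:45.
Aarav ∩ Beatriz ∩ Ravi: 10:00-11:45, 16:50-17:45.
Aarav ∩ Beatriz ∩ Ravi ∩ Wei: 10:00-11:35, 16:50-17:45.
Aarav ∩ Beatriz ∩ Ravi ∩ Wei ∩ Bianca: 10:00-11:35, 16:50-17:45.
Aarav ∩ Beatriz ∩ Ravi ∩ Wei ∩ Bianca ∩ Yuki: 10:00-11:35, 16:50-17:45.
The last common window of at least 45 minutes is 16:50-17:45; a 45-minute meeting can start as late as 17:00 and still end by 17:45.

17:00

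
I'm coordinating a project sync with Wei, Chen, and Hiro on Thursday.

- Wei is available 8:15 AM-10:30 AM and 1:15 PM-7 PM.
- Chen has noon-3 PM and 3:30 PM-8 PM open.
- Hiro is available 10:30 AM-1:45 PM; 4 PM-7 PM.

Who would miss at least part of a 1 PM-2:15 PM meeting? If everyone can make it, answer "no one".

Wei: not fully free for 13:00-14:15. Chen: free for 13:00-14:15. Hiro: not fully free for 13:00-14:15.

Hiro, Wei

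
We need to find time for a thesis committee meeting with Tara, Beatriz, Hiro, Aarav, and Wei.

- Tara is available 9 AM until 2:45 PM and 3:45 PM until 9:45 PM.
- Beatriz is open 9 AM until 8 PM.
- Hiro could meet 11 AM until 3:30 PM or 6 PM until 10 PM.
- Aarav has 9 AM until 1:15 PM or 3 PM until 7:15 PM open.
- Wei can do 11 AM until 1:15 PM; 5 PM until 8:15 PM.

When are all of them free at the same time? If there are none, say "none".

Tara ∩ Beatriz: 09:00-14:45, 15:45-20:00.
Tara ∩ Beatriz ∩ Hiro: 11:00-14:45, 18:00-20:00.
Tara ∩ Beatriz ∩ Hiro ∩ Aarav: 11:00-13:15, 18:00-19:15.
Tara ∩ Beatriz ∩ Hiro ∩ Aarav ∩ Wei: 11:00-13:15, 18:00-19:15.
So the common availability across everyone is 11:00-13:15, 18:00-19:15.

11:00-13:15, 18:00-19:15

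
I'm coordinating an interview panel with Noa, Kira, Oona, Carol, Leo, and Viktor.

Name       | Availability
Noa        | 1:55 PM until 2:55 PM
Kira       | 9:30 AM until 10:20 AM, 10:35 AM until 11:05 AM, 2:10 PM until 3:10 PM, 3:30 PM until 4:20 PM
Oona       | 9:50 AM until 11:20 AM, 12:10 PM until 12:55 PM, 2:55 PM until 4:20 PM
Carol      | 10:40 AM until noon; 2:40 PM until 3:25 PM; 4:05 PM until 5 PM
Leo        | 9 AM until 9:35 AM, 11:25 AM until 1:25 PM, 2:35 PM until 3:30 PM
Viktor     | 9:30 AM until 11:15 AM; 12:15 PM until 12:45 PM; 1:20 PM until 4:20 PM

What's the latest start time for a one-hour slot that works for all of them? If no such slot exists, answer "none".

Noa ∩ Kira: 14:10-14:55.
Noa ∩ Kira ∩ Oona: ∅.
Noa ∩ Kira ∩ Oona ∩ Carol: ∅.
Noa ∩ Kira ∩ Oona ∩ Carol ∩ Leo: ∅.
Noa ∩ Kira ∩ Oona ∩ Carol ∩ Leo ∩ Viktor: ∅.
There is no time when everyone is free.
No common window is at least 60 minutes long.

none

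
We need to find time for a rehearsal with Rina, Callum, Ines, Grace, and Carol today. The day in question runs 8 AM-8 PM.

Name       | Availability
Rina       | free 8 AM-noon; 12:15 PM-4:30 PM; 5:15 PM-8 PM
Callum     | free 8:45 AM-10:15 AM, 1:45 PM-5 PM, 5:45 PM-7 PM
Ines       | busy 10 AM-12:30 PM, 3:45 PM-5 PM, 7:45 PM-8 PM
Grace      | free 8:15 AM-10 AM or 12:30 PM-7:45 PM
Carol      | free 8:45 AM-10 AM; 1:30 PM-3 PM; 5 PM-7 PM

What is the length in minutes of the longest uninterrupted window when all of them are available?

75

Rina free: 08:00-12:00, 12:15-16:30, 17:15-20:00.
Callum free: 08:45-10:15, 13:45-17:00, 17:45-19:00.
Ines free: 08:00-10:00, 12:30-15:45, 17:00-19:45 (invert busy blocks within the working day).
Grace free: 08:15-10:00, 12:30-19:45.
Carol free: 08:45-10:00, 13:30-15:00, 17:00-19:00.
Rina ∩ Callum: 08:45-10:15, 13:45-16:30, 17:45-19:00.
Rina ∩ Callum ∩ Ines: 08:45-10:00, 13:45-15:45, 17:45-19:00.
Rina ∩ Callum ∩ Ines ∩ Grace: 08:45-10:00, 13:45-15:45, 17:45-19:00.
Rina ∩ Callum ∩ Ines ∩ Grace ∩ Carol: 08:45-10:00, 13:45-15:00, 17:45-19:00.
The longest is 08:45-10:00 at 75 minutes.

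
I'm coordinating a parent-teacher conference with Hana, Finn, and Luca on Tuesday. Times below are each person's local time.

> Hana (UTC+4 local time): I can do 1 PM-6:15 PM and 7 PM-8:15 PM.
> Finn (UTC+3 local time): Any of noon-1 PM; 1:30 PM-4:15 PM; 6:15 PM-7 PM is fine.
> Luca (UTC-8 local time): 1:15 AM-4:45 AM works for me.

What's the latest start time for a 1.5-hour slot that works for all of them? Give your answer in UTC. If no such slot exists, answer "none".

Hana in UTC: 09:00-14:15, 15:00-16:15 (subtract 4h to convert from UTC+4).
Finn in UTC: 09:00-10:00, 10:30-13:15, 15:15-16:00 (subtract 3h to convert from UTC+3).
Luca in UTC: 09:15-12:45 (add 8h to convert from UTC-8).
Hana ∩ Finn: 09:00-10:00, 10:30-13:15, 15:15-16:00.
Hana ∩ Finn ∩ Luca: 09:15-10:00, 10:30-12:45.
The last common window of at least 90 minutes is 10:30-12:45; a 90-minute meeting can start as late as 11:15 and still end by 12:45.

11:15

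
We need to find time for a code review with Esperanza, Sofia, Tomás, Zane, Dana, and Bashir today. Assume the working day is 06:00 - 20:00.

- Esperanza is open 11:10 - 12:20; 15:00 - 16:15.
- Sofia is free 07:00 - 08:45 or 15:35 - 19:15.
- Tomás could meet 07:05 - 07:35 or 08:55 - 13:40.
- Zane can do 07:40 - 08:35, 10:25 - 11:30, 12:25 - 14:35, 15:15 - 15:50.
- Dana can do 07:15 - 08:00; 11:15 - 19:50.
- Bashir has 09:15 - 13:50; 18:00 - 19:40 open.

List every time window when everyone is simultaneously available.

none

Esperanza ∩ Sofia: 15:35-16:15.
Esperanza ∩ Sofia ∩ Tomás: ∅.
Esperanza ∩ Sofia ∩ Tomás ∩ Zane: ∅.
Esperanza ∩ Sofia ∩ Tomás ∩ Zane ∩ Dana: ∅.
Esperanza ∩ Sofia ∩ Tomás ∩ Zane ∩ Dana ∩ Bashir: ∅.
There is no time when everyone is free.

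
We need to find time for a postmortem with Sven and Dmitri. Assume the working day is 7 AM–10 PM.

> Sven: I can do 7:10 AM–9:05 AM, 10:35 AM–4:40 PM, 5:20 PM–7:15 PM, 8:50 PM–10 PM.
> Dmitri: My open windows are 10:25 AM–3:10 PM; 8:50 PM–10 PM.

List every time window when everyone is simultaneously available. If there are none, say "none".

Sven ∩ Dmitri: 10:35-15:10, 20:50-22:00.
Those are the intersection windows.

10:35-15:10, 20:50-22:00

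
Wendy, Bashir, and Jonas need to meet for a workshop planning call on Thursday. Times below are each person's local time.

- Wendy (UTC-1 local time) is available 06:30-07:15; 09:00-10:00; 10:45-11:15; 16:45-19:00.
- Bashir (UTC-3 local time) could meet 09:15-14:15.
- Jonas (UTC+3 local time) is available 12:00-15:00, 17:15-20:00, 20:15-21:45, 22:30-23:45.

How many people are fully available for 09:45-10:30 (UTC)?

Wendy in UTC: 07:30-08:15, 10:00-11:00, 11:45-12:15, 17:45-20:00 (add 1h to convert from UTC-1).
Bashir in UTC: 12:15-17:15 (add 3h to convert from UTC-3).
Jonas in UTC: 09:00-12:00, 14:15-17:00, 17:15-18:45, 19:30-20:45 (subtract 3h to convert from UTC+3).
Jonas can make the full 09:45-10:30 slot — that's 1.

1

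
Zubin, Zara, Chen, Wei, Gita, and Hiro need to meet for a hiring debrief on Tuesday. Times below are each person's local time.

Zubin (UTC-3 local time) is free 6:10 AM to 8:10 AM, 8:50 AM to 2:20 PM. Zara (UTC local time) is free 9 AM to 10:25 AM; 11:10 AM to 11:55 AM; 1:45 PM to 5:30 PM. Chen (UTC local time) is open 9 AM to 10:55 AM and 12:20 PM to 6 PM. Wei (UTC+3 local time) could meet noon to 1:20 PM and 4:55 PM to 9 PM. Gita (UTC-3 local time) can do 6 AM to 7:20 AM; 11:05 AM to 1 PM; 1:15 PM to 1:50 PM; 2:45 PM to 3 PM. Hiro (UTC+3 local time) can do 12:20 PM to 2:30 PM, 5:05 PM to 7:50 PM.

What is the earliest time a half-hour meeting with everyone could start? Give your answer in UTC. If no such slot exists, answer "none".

Zubin in UTC: 09:10-11:10, 11:50-17:20 (add 3h to convert from UTC-3).
Zara in UTC: 09:00-10:25, 11:10-11:55, 13:45-17:30.
Chen in UTC: 09:00-10:55, 12:20-18:00.
Wei in UTC: 09:00-10:20, 13:55-18:00 (subtract 3h to convert from UTC+3).
Gita in UTC: 09:00-10:20, 14:05-16:00, 16:15-16:50, 17:45-18:00 (add 3h to convert from UTC-3).
Hiro in UTC: 09:20-11:30, 14:05-16:50 (subtract 3h to convert from UTC+3).
Zubin ∩ Zara: 09:10-10:25, 11:50-11:55, 13:45-17:20.
Zubin ∩ Zara ∩ Chen: 09:10-10:25, 13:45-17:20.
Zubin ∩ Zara ∩ Chen ∩ Wei: 09:10-10:20, 13:55-17:20.
Zubin ∩ Zara ∩ Chen ∩ Wei ∩ Gita: 09:10-10:20, 14:05-16:00, 16:15-16:50.
Zubin ∩ Zara ∩ Chen ∩ Wei ∩ Gita ∩ Hiro: 09:20-10:20, 14:05-16:00, 16:15-16:50.
The first common window of at least 30 minutes is 09:20-10:20, so the earliest start is 09:20.

09:20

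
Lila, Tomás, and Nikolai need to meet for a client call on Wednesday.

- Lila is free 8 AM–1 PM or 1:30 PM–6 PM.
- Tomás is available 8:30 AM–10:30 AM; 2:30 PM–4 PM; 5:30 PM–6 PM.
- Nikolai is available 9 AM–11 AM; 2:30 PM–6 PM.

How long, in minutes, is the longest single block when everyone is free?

Lila ∩ Tomás: 08:30-10:30, 14:30-16:00, 17:30-18:00.
Lila ∩ Tomás ∩ Nikolai: 09:00-10:30, 14:30-16:00, 17:30-18:00.
The longest is 09:00-10:30 at 90 minutes.

90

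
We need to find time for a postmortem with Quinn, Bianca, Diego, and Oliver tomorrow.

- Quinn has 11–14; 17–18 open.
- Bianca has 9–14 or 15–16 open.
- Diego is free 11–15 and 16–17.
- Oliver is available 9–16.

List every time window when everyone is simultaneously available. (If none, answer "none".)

11:00-14:00

Quinn ∩ Bianca: 11:00-14:00.
Quinn ∩ Bianca ∩ Diego: 11:00-14:00.
Quinn ∩ Bianca ∩ Diego ∩ Oliver: 11:00-14:00.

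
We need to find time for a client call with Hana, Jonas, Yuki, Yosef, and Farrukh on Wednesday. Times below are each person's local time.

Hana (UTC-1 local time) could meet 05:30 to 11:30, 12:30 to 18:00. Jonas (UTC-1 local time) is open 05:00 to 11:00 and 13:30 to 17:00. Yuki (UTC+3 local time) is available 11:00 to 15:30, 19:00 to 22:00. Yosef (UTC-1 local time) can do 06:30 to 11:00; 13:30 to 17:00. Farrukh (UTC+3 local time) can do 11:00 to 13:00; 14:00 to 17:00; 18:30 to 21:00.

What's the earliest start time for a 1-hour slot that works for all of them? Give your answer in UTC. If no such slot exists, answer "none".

Hana in UTC: 06:30-12:30, 13:30-19:00 (add 1h to convert from UTC-1).
Jonas in UTC: 06:00-12:00, 14:30-18:00 (add 1h to convert from UTC-1).
Yuki in UTC: 08:00-12:30, 16:00-19:00 (subtract 3h to convert from UTC+3).
Yosef in UTC: 07:30-12:00, 14:30-18:00 (add 1h to convert from UTC-1).
Farrukh in UTC: 08:00-10:00, 11:00-14:00, 15:30-18:00 (subtract 3h to convert from UTC+3).
Hana ∩ Jonas: 06:30-12:00, 14:30-18:00.
Hana ∩ Jonas ∩ Yuki: 08:00-12:00, 16:00-18:00.
Hana ∩ Jonas ∩ Yuki ∩ Yosef: 08:00-12:00, 16:00-18:00.
Hana ∩ Jonas ∩ Yuki ∩ Yosef ∩ Farrukh: 08:00-10:00, 11:00-12:00, 16:00-18:00.
So the common availability across everyone is 08:00-10:00, 11:00-12:00, 16:00-18:00.
The first common window of at least 60 minutes is 08:00-10:00, so the earliest start is 08:00.

08:00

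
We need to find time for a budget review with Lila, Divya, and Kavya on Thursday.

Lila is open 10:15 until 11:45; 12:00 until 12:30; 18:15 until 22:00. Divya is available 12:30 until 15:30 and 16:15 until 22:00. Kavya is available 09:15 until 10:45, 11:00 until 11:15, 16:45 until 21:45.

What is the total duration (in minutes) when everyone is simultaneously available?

Lila ∩ Divya: 18:15-22:00.
Lila ∩ Divya ∩ Kavya: 18:15-21:45.
So the common availability across everyone is 18:15-21:45.
That's a single block of 210 minutes.

210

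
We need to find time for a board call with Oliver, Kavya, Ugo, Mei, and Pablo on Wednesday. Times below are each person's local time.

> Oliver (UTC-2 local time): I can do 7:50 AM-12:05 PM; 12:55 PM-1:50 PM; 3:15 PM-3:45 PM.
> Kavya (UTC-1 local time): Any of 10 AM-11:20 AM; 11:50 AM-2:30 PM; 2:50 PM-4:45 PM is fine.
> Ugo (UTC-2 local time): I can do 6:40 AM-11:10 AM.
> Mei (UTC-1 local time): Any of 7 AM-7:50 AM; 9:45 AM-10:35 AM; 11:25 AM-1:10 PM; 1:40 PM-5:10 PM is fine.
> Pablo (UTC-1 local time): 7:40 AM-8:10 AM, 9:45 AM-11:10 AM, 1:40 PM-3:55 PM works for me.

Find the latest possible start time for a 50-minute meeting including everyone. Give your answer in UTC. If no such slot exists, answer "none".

none

Oliver in UTC: 09:50-14:05, 14:55-15:50, 17:15-17:45 (add 2h to convert from UTC-2).
Kavya in UTC: 11:00-12:20, 12:50-15:30, 15:50-17:45 (add 1h to convert from UTC-1).
Ugo in UTC: 08:40-13:10 (add 2h to convert from UTC-2).
Mei in UTC: 08:00-08:50, 10:45-11:35, 12:25-14:10, 14:40-18:10 (add 1h to convert from UTC-1).
Pablo in UTC: 08:40-09:10, 10:45-12:10, 14:40-16:55 (add 1h to convert from UTC-1).
Oliver ∩ Kavya: 11:00-12:20, 12:50-14:05, 14:55-15:30, 17:15-17:45.
Oliver ∩ Kavya ∩ Ugo: 11:00-12:20, 12:50-13:10.
Oliver ∩ Kavya ∩ Ugo ∩ Mei: 11:00-11:35, 12:50-13:10.
Oliver ∩ Kavya ∩ Ugo ∩ Mei ∩ Pablo: 11:00-11:35.
No common window is at least 50 minutes long.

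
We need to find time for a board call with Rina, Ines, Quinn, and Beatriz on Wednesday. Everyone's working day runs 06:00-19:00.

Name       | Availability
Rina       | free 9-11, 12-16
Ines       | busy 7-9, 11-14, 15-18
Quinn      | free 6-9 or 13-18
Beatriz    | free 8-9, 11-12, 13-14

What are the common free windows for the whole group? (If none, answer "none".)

none

Rina free: 09:00-11:00, 12:00-16:00.
Ines free: 06:00-07:00, 09:00-11:00, 14:00-15:00, 18:00-19:00 (invert busy blocks within the working day).
Quinn free: 06:00-09:00, 13:00-18:00.
Beatriz free: 08:00-09:00, 11:00-12:00, 13:00-14:00.
Rina ∩ Ines: 09:00-11:00, 14:00-15:00.
Rina ∩ Ines ∩ Quinn: 14:00-15:00.
Rina ∩ Ines ∩ Quinn ∩ Beatriz: ∅.
There is no time when everyone is free.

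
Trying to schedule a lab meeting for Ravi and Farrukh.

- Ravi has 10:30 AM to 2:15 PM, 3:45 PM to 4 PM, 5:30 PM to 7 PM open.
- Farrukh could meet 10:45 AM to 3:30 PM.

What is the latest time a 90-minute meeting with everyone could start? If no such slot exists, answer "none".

Ravi ∩ Farrukh: 10:45-14:15.
So the common availability across everyone is 10:45-14:15.
The last common window of at least 90 minutes is 10:45-14:15; a 90-minute meeting can start as late as 12:45 and still end by 14:15.

12:45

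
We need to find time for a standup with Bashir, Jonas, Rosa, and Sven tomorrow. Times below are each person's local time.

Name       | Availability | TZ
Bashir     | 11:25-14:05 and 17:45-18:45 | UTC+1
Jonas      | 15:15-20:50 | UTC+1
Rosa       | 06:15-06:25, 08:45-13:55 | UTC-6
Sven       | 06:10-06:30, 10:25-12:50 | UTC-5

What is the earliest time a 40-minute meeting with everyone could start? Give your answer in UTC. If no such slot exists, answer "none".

16:45

Bashir in UTC: 10:25-13:05, 16:45-17:45 (subtract 1h to convert from UTC+1).
Jonas in UTC: 14:15-19:50 (subtract 1h to convert from UTC+1).
Rosa in UTC: 12:15-12:25, 14:45-19:55 (add 6h to convert from UTC-6).
Sven in UTC: 11:10-11:30, 15:25-17:50 (add 5h to convert from UTC-5).
Bashir ∩ Jonas: 16:45-17:45.
Bashir ∩ Jonas ∩ Rosa: 16:45-17:45.
Bashir ∩ Jonas ∩ Rosa ∩ Sven: 16:45-17:45.
So the common availability across everyone is 16:45-17:45.
The first common window of at least 40 minutes is 16:45-17:45, so the earliest start is 16:45.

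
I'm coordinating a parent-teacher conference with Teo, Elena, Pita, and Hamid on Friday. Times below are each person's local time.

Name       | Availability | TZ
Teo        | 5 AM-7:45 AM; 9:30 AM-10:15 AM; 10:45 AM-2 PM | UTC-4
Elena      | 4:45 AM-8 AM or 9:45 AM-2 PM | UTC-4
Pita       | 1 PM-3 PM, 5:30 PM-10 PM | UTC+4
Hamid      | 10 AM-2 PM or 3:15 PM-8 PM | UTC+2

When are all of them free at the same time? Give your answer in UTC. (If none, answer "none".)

09:00-11:00, 13:45-14:15, 14:45-18:00

Teo in UTC: 09:00-11:45, 13:30-14:15, 14:45-18:00 (add 4h to convert from UTC-4).
Elena in UTC: 08:45-12:00, 13:45-18:00 (add 4h to convert from UTC-4).
Pita in UTC: 09:00-11:00, 13:30-18:00 (subtract 4h to convert from UTC+4).
Hamid in UTC: 08:00-12:00, 13:15-18:00 (subtract 2h to convert from UTC+2).
Teo ∩ Elena: 09:00-11:45, 13:45-14:15, 14:45-18:00.
Teo ∩ Elena ∩ Pita: 09:00-11:00, 13:45-14:15, 14:45-18:00.
Teo ∩ Elena ∩ Pita ∩ Hamid: 09:00-11:00, 13:45-14:15, 14:45-18:00.
So the common availability across everyone is 09:00-11:00, 13:45-14:15, 14:45-18:00.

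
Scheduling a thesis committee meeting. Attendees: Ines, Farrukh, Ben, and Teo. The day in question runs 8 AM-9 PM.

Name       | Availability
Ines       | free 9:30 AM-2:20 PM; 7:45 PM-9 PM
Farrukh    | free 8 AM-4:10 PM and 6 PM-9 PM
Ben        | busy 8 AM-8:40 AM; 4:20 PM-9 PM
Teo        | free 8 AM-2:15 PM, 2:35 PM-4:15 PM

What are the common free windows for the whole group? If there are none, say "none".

09:30-14:15

Ines free: 09:30-14:20, 19:45-21:00.
Farrukh free: 08:00-16:10, 18:00-21:00.
Ben free: 08:40-16:20 (invert busy blocks within the working day).
Teo free: 08:00-14:15, 14:35-16:15.
Ines ∩ Farrukh: 09:30-14:20, 19:45-21:00.
Ines ∩ Farrukh ∩ Ben: 09:30-14:20.
Ines ∩ Farrukh ∩ Ben ∩ Teo: 09:30-14:15.
So the common availability across everyone is 09:30-14:15.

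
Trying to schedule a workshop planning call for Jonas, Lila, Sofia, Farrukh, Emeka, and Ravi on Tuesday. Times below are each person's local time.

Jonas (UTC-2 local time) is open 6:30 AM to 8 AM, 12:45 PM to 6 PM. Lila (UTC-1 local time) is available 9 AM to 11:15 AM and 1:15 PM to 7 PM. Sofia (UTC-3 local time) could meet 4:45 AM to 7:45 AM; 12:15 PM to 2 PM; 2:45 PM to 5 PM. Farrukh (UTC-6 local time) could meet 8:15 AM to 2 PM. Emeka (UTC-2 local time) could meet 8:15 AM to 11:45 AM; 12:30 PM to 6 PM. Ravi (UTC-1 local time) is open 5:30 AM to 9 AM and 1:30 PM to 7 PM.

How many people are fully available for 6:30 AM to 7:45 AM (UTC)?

1

Jonas in UTC: 08:30-10:00, 14:45-20:00 (add 2h to convert from UTC-2).
Lila in UTC: 10:00-12:15, 14:15-20:00 (add 1h to convert from UTC-1).
Sofia in UTC: 07:45-10:45, 15:15-17:00, 17:45-20:00 (add 3h to convert from UTC-3).
Farrukh in UTC: 14:15-20:00 (add 6h to convert from UTC-6).
Emeka in UTC: 10:15-13:45, 14:30-20:00 (add 2h to convert from UTC-2).
Ravi in UTC: 06:30-10:00, 14:30-20:00 (add 1h to convert from UTC-1).
Ravi can make the full 06:30-07:45 slot — that's 1.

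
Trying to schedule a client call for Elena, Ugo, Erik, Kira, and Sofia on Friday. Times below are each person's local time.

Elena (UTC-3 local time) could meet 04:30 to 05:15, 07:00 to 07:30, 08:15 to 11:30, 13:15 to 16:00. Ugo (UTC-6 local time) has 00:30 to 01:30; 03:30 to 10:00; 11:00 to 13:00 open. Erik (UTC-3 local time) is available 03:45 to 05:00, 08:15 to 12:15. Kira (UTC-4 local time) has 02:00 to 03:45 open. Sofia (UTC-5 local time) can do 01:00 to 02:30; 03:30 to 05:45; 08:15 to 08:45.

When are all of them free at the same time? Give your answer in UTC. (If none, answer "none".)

Elena in UTC: 07:30-08:15, 10:00-10:30, 11:15-14:30, 16:15-19:00 (add 3h to convert from UTC-3).
Ugo in UTC: 06:30-07:30, 09:30-16:00, 17:00-19:00 (add 6h to convert from UTC-6).
Erik in UTC: 06:45-08:00, 11:15-15:15 (add 3h to convert from UTC-3).
Kira in UTC: 06:00-07:45 (add 4h to convert from UTC-4).
Sofia in UTC: 06:00-07:30, 08:30-10:45, 13:15-13:45 (add 5h to convert from UTC-5).
Elena ∩ Ugo: 10:00-10:30, 11:15-14:30, 17:00-19:00.
Elena ∩ Ugo ∩ Erik: 11:15-14:30.
Elena ∩ Ugo ∩ Erik ∩ Kira: ∅.
Elena ∩ Ugo ∩ Erik ∩ Kira ∩ Sofia: ∅.
There is no time when everyone is free.

none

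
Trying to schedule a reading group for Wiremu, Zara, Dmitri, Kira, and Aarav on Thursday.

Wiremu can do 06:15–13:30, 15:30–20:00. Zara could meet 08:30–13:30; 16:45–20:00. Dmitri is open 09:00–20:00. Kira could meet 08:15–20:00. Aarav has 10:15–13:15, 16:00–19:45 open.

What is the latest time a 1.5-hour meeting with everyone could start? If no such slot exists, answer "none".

18:15

Wiremu ∩ Zara: 08:30-13:30, 16:45-20:00.
Wiremu ∩ Zara ∩ Dmitri: 09:00-13:30, 16:45-20:00.
Wiremu ∩ Zara ∩ Dmitri ∩ Kira: 09:00-13:30, 16:45-20:00.
Wiremu ∩ Zara ∩ Dmitri ∩ Kira ∩ Aarav: 10:15-13:15, 16:45-19:45.
The last common window of at least 90 minutes is 16:45-19:45; a 90-minute meeting can start as late as 18:15 and still end by 19:45.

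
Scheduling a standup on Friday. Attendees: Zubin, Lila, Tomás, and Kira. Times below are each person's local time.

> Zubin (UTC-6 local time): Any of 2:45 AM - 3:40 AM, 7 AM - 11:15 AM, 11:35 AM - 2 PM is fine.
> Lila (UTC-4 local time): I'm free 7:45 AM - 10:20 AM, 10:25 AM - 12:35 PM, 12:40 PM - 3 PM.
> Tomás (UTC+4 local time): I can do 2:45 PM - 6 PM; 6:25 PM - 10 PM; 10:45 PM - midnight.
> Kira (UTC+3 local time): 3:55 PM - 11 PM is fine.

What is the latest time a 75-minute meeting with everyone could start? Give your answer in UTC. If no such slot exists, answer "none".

Zubin in UTC: 08:45-09:40, 13:00-17:15, 17:35-20:00 (add 6h to convert from UTC-6).
Lila in UTC: 11:45-14:20, 14:25-16:35, 16:40-19:00 (add 4h to convert from UTC-4).
Tomás in UTC: 10:45-14:00, 14:25-18:00, 18:45-20:00 (subtract 4h to convert from UTC+4).
Kira in UTC: 12:55-20:00 (subtract 3h to convert from UTC+3).
Zubin ∩ Lila: 13:00-14:20, 14:25-16:35, 16:40-17:15, 17:35-19:00.
Zubin ∩ Lila ∩ Tomás: 13:00-14:00, 14:25-16:35, 16:40-17:15, 17:35-18:00, 18:45-19:00.
Zubin ∩ Lila ∩ Tomás ∩ Kira: 13:00-14:00, 14:25-16:35, 16:40-17:15, 17:35-18:00, 18:45-19:00.
The last common window of at least 75 minutes is 14:25-16:35; a 75-minute meeting can start as late as 15:20 and still end by 16:35.

15:20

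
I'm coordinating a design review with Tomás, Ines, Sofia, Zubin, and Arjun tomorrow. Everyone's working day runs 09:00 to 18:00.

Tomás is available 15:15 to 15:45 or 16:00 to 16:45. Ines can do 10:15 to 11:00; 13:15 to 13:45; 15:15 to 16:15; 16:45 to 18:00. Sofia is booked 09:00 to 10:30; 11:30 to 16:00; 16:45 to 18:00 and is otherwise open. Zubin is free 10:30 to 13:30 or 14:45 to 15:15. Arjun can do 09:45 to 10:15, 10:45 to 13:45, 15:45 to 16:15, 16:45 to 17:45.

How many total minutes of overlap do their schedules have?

0

Tomás free: 15:15-15:45, 16:00-16:45.
Ines free: 10:15-11:00, 13:15-13:45, 15:15-16:15, 16:45-18:00.
Sofia free: 10:30-11:30, 16:00-16:45 (invert busy blocks within the working day).
Zubin free: 10:30-13:30, 14:45-15:15.
Arjun free: 09:45-10:15, 10:45-13:45, 15:45-16:15, 16:45-17:45.
Tomás ∩ Ines: 15:15-15:45, 16:00-16:15.
Tomás ∩ Ines ∩ Sofia: 16:00-16:15.
Tomás ∩ Ines ∩ Sofia ∩ Zubin: ∅.
Tomás ∩ Ines ∩ Sofia ∩ Zubin ∩ Arjun: ∅.
There is no time when everyone is free.
There is no common window, so the total is 0 minutes.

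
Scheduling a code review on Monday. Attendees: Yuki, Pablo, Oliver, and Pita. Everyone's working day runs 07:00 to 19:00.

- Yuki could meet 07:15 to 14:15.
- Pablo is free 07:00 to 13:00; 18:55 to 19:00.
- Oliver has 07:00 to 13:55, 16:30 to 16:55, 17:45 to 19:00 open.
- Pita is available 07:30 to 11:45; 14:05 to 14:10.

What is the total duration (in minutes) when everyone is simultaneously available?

Yuki ∩ Pablo: 07:15-13:00.
Yuki ∩ Pablo ∩ Oliver: 07:15-13:00.
Yuki ∩ Pablo ∩ Oliver ∩ Pita: 07:30-11:45.
That's a single block of 255 minutes.

255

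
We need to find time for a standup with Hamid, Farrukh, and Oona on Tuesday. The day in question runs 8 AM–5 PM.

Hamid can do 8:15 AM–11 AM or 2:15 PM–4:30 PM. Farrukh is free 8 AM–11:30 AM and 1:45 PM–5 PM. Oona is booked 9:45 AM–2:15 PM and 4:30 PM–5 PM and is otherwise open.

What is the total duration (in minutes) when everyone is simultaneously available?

225

Hamid free: 08:15-11:00, 14:15-16:30.
Farrukh free: 08:00-11:30, 13:45-17:00.
Oona free: 08:00-09:45, 14:15-16:30 (invert busy blocks within the working day).
Hamid ∩ Farrukh: 08:15-11:00, 14:15-16:30.
Hamid ∩ Farrukh ∩ Oona: 08:15-09:45, 14:15-16:30.
Those are the intersection windows.
Summing the common windows: 90 + 135 = 225 minutes.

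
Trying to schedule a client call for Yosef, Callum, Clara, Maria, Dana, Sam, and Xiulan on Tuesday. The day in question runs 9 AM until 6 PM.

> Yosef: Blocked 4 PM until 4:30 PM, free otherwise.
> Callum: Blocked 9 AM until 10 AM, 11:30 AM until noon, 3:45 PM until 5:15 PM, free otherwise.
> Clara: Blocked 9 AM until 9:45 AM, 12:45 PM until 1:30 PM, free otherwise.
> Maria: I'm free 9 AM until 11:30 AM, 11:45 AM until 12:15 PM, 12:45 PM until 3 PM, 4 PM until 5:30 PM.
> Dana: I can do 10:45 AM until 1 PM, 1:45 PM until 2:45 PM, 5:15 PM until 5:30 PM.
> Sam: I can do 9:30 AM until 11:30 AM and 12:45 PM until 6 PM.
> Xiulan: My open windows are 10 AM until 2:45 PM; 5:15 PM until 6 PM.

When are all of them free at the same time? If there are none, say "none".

Yosef free: 09:00-16:00, 16:30-18:00 (invert busy blocks within the working day).
Callum free: 10:00-11:30, 12:00-15:45, 17:15-18:00 (invert busy blocks within the working day).
Clara free: 09:45-12:45, 13:30-18:00 (invert busy blocks within the working day).
Maria free: 09:00-11:30, 11:45-12:15, 12:45-15:00, 16:00-17:30.
Dana free: 10:45-13:00, 13:45-14:45, 17:15-17:30.
Sam free: 09:30-11:30, 12:45-18:00.
Xiulan free: 10:00-14:45, 17:15-18:00.
Yosef ∩ Callum: 10:00-11:30, 12:00-15:45, 17:15-18:00.
Yosef ∩ Callum ∩ Clara: 10:00-11:30, 12:00-12:45, 13:30-15:45, 17:15-18:00.
Yosef ∩ Callum ∩ Clara ∩ Maria: 10:00-11:30, 12:00-12:15, 13:30-15:00, 17:15-17:30.
Yosef ∩ Callum ∩ Clara ∩ Maria ∩ Dana: 10:45-11:30, 12:00-12:15, 13:45-14:45, 17:15-17:30.
Yosef ∩ Callum ∩ Clara ∩ Maria ∩ Dana ∩ Sam: 10:45-11:30, 13:45-14:45, 17:15-17:30.
Yosef ∩ Callum ∩ Clara ∩ Maria ∩ Dana ∩ Sam ∩ Xiulan: 10:45-11:30, 13:45-14:45, 17:15-17:30.

10:45-11:30, 13:45-14:45, 17:15-17:30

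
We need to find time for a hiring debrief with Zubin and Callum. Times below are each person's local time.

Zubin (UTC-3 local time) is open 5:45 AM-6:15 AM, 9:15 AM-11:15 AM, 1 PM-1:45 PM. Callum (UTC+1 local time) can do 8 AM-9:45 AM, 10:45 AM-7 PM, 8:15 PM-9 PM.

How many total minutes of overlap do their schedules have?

Zubin in UTC: 08:45-09:15, 12:15-14:15, 16:00-16:45 (add 3h to convert from UTC-3).
Callum in UTC: 07:00-08:45, 09:45-18:00, 19:15-20:00 (subtract 1h to convert from UTC+1).
Zubin ∩ Callum: 12:15-14:15, 16:00-16:45.
So the common availability across everyone is 12:15-14:15, 16:00-16:45.
Summing the common windows: 120 + 45 = 165 minutes.

165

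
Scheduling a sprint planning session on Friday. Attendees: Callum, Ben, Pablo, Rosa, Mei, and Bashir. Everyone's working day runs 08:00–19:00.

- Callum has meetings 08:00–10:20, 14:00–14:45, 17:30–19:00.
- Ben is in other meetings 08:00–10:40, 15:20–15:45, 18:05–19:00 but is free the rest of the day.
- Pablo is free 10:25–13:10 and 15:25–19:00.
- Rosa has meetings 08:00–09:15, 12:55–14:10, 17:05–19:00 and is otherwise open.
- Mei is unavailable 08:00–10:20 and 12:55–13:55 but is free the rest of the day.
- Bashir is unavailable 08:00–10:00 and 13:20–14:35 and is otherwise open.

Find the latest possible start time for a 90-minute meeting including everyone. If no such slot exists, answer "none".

Callum free: 10:20-14:00, 14:45-17:30 (invert busy blocks within the working day).
Ben free: 10:40-15:20, 15:45-18:05 (invert busy blocks within the working day).
Pablo free: 10:25-13:10, 15:25-19:00.
Rosa free: 09:15-12:55, 14:10-17:05 (invert busy blocks within the working day).
Mei free: 10:20-12:55, 13:55-19:00 (invert busy blocks within the working day).
Bashir free: 10:00-13:20, 14:35-19:00 (invert busy blocks within the working day).
Callum ∩ Ben: 10:40-14:00, 14:45-15:20, 15:45-17:30.
Callum ∩ Ben ∩ Pablo: 10:40-13:10, 15:45-17:30.
Callum ∩ Ben ∩ Pablo ∩ Rosa: 10:40-12:55, 15:45-17:05.
Callum ∩ Ben ∩ Pablo ∩ Rosa ∩ Mei: 10:40-12:55, 15:45-17:05.
Callum ∩ Ben ∩ Pablo ∩ Rosa ∩ Mei ∩ Bashir: 10:40-12:55, 15:45-17:05.
So the common availability across everyone is 10:40-12:55, 15:45-17:05.
The last common window of at least 90 minutes is 10:40-12:55; a 90-minute meeting can start as late as 11:25 and still end by 12:55.

11:25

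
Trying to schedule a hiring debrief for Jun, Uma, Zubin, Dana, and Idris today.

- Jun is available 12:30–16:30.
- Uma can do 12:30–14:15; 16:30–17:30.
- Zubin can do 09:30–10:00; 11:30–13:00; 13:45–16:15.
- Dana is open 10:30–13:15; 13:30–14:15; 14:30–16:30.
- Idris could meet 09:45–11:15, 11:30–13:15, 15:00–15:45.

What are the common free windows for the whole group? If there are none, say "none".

Jun ∩ Uma: 12:30-14:15.
Jun ∩ Uma ∩ Zubin: 12:30-13:00, 13:45-14:15.
Jun ∩ Uma ∩ Zubin ∩ Dana: 12:30-13:00, 13:45-14:15.
Jun ∩ Uma ∩ Zubin ∩ Dana ∩ Idris: 12:30-13:00.

12:30-13:00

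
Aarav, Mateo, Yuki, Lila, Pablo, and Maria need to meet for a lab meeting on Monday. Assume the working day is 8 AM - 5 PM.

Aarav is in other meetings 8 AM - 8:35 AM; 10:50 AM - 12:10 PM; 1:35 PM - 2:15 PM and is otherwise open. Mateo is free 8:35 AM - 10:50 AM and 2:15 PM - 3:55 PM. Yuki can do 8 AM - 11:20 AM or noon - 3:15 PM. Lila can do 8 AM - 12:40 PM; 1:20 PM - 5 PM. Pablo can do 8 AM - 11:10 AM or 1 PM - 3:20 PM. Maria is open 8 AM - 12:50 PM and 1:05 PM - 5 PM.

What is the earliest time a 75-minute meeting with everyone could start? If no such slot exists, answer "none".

08:35

Aarav free: 08:35-10:50, 12:10-13:35, 14:15-17:00 (invert busy blocks within the working day).
Mateo free: 08:35-10:50, 14:15-15:55.
Yuki free: 08:00-11:20, 12:00-15:15.
Lila free: 08:00-12:40, 13:20-17:00.
Pablo free: 08:00-11:10, 13:00-15:20.
Maria free: 08:00-12:50, 13:05-17:00.
Aarav ∩ Mateo: 08:35-10:50, 14:15-15:55.
Aarav ∩ Mateo ∩ Yuki: 08:35-10:50, 14:15-15:15.
Aarav ∩ Mateo ∩ Yuki ∩ Lila: 08:35-10:50, 14:15-15:15.
Aarav ∩ Mateo ∩ Yuki ∩ Lila ∩ Pablo: 08:35-10:50, 14:15-15:15.
Aarav ∩ Mateo ∩ Yuki ∩ Lila ∩ Pablo ∩ Maria: 08:35-10:50, 14:15-15:15.
The first common window of at least 75 minutes is 08:35-10:50, so the earliest start is 08:35.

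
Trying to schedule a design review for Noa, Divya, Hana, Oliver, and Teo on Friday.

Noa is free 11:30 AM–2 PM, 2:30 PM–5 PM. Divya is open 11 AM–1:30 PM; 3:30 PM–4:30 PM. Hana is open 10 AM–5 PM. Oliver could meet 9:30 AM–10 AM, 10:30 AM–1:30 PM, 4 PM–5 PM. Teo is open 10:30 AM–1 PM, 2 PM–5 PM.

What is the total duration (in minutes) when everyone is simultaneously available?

Noa ∩ Divya: 11:30-13:30, 15:30-16:30.
Noa ∩ Divya ∩ Hana: 11:30-13:30, 15:30-16:30.
Noa ∩ Divya ∩ Hana ∩ Oliver: 11:30-13:30, 16:00-16:30.
Noa ∩ Divya ∩ Hana ∩ Oliver ∩ Teo: 11:30-13:00, 16:00-16:30.
Summing the common windows: 90 + 30 = 120 minutes.

120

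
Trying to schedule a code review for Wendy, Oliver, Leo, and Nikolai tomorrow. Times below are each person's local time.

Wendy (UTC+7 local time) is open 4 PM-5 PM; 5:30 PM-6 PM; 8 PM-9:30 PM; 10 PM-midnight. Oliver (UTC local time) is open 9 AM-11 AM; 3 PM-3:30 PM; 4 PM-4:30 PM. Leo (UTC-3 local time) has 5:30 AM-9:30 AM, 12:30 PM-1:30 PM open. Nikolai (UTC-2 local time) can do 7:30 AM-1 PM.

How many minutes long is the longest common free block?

Wendy in UTC: 09:00-10:00, 10:30-11:00, 13:00-14:30, 15:00-17:00 (subtract 7h to convert from UTC+7).
Oliver in UTC: 09:00-11:00, 15:00-15:30, 16:00-16:30.
Leo in UTC: 08:30-12:30, 15:30-16:30 (add 3h to convert from UTC-3).
Nikolai in UTC: 09:30-15:00 (add 2h to convert from UTC-2).
Wendy ∩ Oliver: 09:00-10:00, 10:30-11:00, 15:00-15:30, 16:00-16:30.
Wendy ∩ Oliver ∩ Leo: 09:00-10:00, 10:30-11:00, 16:00-16:30.
Wendy ∩ Oliver ∩ Leo ∩ Nikolai: 09:30-10:00, 10:30-11:00.
The longest is 09:30-10:00 at 30 minutes.

30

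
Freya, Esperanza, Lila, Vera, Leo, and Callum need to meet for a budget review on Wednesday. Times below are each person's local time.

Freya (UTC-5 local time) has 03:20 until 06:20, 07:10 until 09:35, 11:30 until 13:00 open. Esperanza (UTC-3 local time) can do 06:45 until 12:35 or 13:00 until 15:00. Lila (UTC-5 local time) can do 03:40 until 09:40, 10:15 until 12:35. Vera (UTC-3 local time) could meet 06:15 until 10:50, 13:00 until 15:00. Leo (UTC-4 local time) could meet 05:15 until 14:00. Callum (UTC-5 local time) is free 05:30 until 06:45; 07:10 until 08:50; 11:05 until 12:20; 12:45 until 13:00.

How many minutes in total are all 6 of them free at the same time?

Freya in UTC: 08:20-11:20, 12:10-14:35, 16:30-18:00 (add 5h to convert from UTC-5).
Esperanza in UTC: 09:45-15:35, 16:00-18:00 (add 3h to convert from UTC-3).
Lila in UTC: 08:40-14:40, 15:15-17:35 (add 5h to convert from UTC-5).
Vera in UTC: 09:15-13:50, 16:00-18:00 (add 3h to convert from UTC-3).
Leo in UTC: 09:15-18:00 (add 4h to convert from UTC-4).
Callum in UTC: 10:30-11:45, 12:10-13:50, 16:05-17:20, 17:45-18:00 (add 5h to convert from UTC-5).
Freya ∩ Esperanza: 09:45-11:20, 12:10-14:35, 16:30-18:00.
Freya ∩ Esperanza ∩ Lila: 09:45-11:20, 12:10-14:35, 16:30-17:35.
Freya ∩ Esperanza ∩ Lila ∩ Vera: 09:45-11:20, 12:10-13:50, 16:30-17:35.
Freya ∩ Esperanza ∩ Lila ∩ Vera ∩ Leo: 09:45-11:20, 12:10-13:50, 16:30-17:35.
Freya ∩ Esperanza ∩ Lila ∩ Vera ∩ Leo ∩ Callum: 10:30-11:20, 12:10-13:50, 16:30-17:20.
Summing the common windows: 50 + 100 + 50 = 200 minutes.

200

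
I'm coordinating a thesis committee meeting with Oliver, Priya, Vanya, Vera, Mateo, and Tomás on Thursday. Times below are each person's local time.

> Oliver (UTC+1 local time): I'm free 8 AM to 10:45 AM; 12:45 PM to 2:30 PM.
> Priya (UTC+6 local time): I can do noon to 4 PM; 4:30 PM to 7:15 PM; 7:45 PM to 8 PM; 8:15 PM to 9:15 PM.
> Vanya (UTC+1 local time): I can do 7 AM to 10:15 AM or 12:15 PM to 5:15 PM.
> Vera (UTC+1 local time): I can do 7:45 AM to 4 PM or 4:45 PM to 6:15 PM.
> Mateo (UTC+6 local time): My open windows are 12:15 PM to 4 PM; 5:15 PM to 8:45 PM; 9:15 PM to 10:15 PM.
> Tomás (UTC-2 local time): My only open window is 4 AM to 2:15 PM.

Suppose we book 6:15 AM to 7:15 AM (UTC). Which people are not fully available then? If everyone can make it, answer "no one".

Oliver in UTC: 07:00-09:45, 11:45-13:30 (subtract 1h to convert from UTC+1).
Priya in UTC: 06:00-10:00, 10:30-13:15, 13:45-14:00, 14:15-15:15 (subtract 6h to convert from UTC+6).
Vanya in UTC: 06:00-09:15, 11:15-16:15 (subtract 1h to convert from UTC+1).
Vera in UTC: 06:45-15:00, 15:45-17:15 (subtract 1h to convert from UTC+1).
Mateo in UTC: 06:15-10:00, 11:15-14:45, 15:15-16:15 (subtract 6h to convert from UTC+6).
Tomás in UTC: 06:00-16:15 (add 2h to convert from UTC-2).
Oliver: not fully free for 06:15-07:15. Priya: free for 06:15-07:15. Vanya: free for 06:15-07:15. Vera: not fully free for 06:15-07:15. Mateo: free for 06:15-07:15. Tomás: free for 06:15-07:15.

Oliver, Vera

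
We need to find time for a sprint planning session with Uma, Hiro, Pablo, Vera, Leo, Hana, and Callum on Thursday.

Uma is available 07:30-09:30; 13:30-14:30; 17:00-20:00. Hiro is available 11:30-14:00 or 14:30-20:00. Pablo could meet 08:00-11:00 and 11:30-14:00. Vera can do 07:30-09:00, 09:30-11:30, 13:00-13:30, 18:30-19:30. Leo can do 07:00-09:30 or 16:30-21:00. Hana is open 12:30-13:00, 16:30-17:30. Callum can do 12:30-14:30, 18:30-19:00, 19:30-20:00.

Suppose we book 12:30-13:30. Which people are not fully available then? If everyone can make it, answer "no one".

Hana, Leo, Uma, Vera

Uma: not fully free for 12:30-13:30. Hiro: free for 12:30-13:30. Pablo: free for 12:30-13:30. Vera: not fully free for 12:30-13:30. Leo: not fully free for 12:30-13:30. Hana: not fully free for 12:30-13:30. Callum: free for 12:30-13:30.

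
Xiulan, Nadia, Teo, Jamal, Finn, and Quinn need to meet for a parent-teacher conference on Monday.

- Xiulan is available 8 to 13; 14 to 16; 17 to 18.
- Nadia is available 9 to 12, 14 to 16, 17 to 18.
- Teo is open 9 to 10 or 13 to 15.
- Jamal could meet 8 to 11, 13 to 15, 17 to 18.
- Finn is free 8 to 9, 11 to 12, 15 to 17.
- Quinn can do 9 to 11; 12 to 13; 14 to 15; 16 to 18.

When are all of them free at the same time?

Xiulan ∩ Nadia: 09:00-12:00, 14:00-16:00, 17:00-18:00.
Xiulan ∩ Nadia ∩ Teo: 09:00-10:00, 14:00-15:00.
Xiulan ∩ Nadia ∩ Teo ∩ Jamal: 09:00-10:00, 14:00-15:00.
Xiulan ∩ Nadia ∩ Teo ∩ Jamal ∩ Finn: ∅.
Xiulan ∩ Nadia ∩ Teo ∩ Jamal ∩ Finn ∩ Quinn: ∅.
There is no time when everyone is free.

none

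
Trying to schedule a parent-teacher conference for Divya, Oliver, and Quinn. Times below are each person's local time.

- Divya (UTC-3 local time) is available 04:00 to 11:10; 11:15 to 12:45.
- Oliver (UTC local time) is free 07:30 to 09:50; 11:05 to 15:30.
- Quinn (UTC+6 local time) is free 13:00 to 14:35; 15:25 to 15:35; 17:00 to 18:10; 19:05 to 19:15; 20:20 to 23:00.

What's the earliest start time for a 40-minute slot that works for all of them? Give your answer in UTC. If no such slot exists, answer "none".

Divya in UTC: 07:00-14:10, 14:15-15:45 (add 3h to convert from UTC-3).
Oliver in UTC: 07:30-09:50, 11:05-15:30.
Quinn in UTC: 07:00-08:35, 09:25-09:35, 11:00-12:10, 13:05-13:15, 14:20-17:00 (subtract 6h to convert from UTC+6).
Divya ∩ Oliver: 07:30-09:50, 11:05-14:10, 14:15-15:30.
Divya ∩ Oliver ∩ Quinn: 07:30-08:35, 09:25-09:35, 11:05-12:10, 13:05-13:15, 14:20-15:30.
The first common window of at least 40 minutes is 07:30-08:35, so the earliest start is 07:30.

07:30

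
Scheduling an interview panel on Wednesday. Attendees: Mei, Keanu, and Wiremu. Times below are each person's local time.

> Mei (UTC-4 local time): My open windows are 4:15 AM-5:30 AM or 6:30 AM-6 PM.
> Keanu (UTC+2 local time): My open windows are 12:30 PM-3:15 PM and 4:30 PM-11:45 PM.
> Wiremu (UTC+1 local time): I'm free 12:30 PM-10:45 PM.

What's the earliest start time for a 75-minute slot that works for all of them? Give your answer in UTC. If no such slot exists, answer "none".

Mei in UTC: 08:15-09:30, 10:30-22:00 (add 4h to convert from UTC-4).
Keanu in UTC: 10:30-13:15, 14:30-21:45 (subtract 2h to convert from UTC+2).
Wiremu in UTC: 11:30-21:45 (subtract 1h to convert from UTC+1).
Mei ∩ Keanu: 10:30-13:15, 14:30-21:45.
Mei ∩ Keanu ∩ Wiremu: 11:30-13:15, 14:30-21:45.
So the common availability across everyone is 11:30-13:15, 14:30-21:45.
The first common window of at least 75 minutes is 11:30-13:15, so the earliest start is 11:30.

11:30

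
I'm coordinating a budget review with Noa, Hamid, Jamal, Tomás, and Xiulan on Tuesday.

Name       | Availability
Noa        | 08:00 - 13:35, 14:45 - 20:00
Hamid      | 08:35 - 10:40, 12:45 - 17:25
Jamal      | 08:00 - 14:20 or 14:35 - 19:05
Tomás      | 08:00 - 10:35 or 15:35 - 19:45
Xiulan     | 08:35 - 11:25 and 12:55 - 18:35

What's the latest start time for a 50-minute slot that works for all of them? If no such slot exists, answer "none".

16:35

Noa ∩ Hamid: 08:35-10:40, 12:45-13:35, 14:45-17:25.
Noa ∩ Hamid ∩ Jamal: 08:35-10:40, 12:45-13:35, 14:45-17:25.
Noa ∩ Hamid ∩ Jamal ∩ Tomás: 08:35-10:35, 15:35-17:25.
Noa ∩ Hamid ∩ Jamal ∩ Tomás ∩ Xiulan: 08:35-10:35, 15:35-17:25.
So the common availability across everyone is 08:35-10:35, 15:35-17:25.
The last common window of at least 50 minutes is 15:35-17:25; a 50-minute meeting can start as late as 16:35 and still end by 17:25.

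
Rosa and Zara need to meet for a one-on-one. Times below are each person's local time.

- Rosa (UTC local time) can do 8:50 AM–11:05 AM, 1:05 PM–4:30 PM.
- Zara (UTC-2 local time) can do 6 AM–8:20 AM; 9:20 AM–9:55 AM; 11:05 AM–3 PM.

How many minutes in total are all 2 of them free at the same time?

295

Rosa in UTC: 08:50-11:05, 13:05-16:30.
Zara in UTC: 08:00-10:20, 11:20-11:55, 13:05-17:00 (add 2h to convert from UTC-2).
Rosa ∩ Zara: 08:50-10:20, 13:05-16:30.
So the common availability across everyone is 08:50-10:20, 13:05-16:30.
Summing the common windows: 90 + 205 = 295 minutes.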